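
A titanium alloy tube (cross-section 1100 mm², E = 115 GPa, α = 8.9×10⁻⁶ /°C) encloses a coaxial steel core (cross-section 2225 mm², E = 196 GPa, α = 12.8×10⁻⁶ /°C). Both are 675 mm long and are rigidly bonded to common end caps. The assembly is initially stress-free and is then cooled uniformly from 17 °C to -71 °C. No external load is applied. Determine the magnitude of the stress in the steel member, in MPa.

Equilibrium of a rigid end plate with no external load gives equal and opposite internal forces ±P in the two members. Since α_{steel} > α_{titanium alloy}, cooling drives the steel into tension and the titanium alloy into compression.
Setting the final lengths equal and cancelling L: (α₁ − α₂)ΔT = P/(A₁E₁) + P/(A₂E₂).
|α₁ − α₂|·ΔT = 3.9×10⁻⁶ × 88 = 0.0003432.
1/(A₁E₁) + 1/(A₂E₂) = 1/(1100×115×10³) + 1/(2225×196×10³) = 1.02×10⁻⁸ N⁻¹.
So P = 0.0003432 / 1.02×10⁻⁸ = 33.65 kN.
σ_{steel} = P/A₂ = 33650/2225 = 15.12 MPa, tensile.

σ ≈ 15.1 MPa (tensile)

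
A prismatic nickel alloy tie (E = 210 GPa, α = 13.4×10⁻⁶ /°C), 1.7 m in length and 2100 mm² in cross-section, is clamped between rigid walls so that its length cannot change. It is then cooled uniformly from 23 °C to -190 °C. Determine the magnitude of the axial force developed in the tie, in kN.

P ≈ 1260 kN (tensile)

Full restraint means ε = 0, so the stress is σ = EαΔT = 210×10³ × 13.4×10⁻⁶ × 213 = 599.4 MPa.
Axial force P = σA = 599.4 × 2100 = 1.259×10⁶ N = 1259 kN, tensile.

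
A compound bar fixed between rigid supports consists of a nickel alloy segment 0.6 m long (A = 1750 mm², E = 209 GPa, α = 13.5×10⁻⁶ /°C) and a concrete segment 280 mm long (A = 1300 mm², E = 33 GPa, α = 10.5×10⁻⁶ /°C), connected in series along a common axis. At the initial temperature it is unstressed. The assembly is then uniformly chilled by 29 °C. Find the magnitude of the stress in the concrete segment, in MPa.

σ ≈ 30.2 MPa (tensile)

If the supports were absent, the total length change would be Σ αᵢΔT Lᵢ = 13.5×10⁻⁶×29×600 + 10.5×10⁻⁶×29×280 = 0.3202 mm.
The walls prevent any net length change, so an axial force P (same in every segment) develops. Compatibility: P · Σ Lᵢ/(AᵢEᵢ) = δ_free.
The series flexibility is Σ Lᵢ/(AᵢEᵢ) = 600/(1750×209×10³) + 280/(1300×33×10³) = 8.167×10⁻⁶ mm/N.
Hence P = δ_free / Σ(L/AE) = 0.3202/8.167×10⁻⁶ = 39.2 kN (tensile).
σ_{concrete} = P / A = 39200 / 1300 = 30.15 MPa.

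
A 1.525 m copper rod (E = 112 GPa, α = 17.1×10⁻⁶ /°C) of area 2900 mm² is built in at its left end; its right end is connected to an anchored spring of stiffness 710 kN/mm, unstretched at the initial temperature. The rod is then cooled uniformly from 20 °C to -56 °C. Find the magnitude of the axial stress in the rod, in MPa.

The unrestrained thermal change is αΔT L = 17.1×10⁻⁶ × 76 × 1525 = 1.982 mm.
Let P be the tensile force in the spring. The rod extends elastically by PL/(AE) and the spring stretches by P/k; together these equal δ_free.
P [ L/(AE) + 1/k ] = δ_free → P [ 1525/(2900×112×10³) + 1/(710×10³) ] = 1.982.
P = 1.982 / 6.104×10⁻⁶ = 324700 N.
σ = P/A = 324700/2900 = 112 MPa.

σ ≈ 112 MPa (tensile)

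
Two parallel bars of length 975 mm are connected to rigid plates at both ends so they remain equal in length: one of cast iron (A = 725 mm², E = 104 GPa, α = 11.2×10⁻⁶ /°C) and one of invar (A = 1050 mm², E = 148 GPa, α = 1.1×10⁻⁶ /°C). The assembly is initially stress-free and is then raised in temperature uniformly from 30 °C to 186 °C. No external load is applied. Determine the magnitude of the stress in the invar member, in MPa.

σ ≈ 76.2 MPa (tensile)

The cast iron has the larger α, so on heating it would change length more than the invar if both were free. The rigid plates force a common final length, so the cast iron is put into compression and the invar into tension, with equal and opposite forces P (no external load).
Compatibility of the two members (thermal + elastic change equal): (α₁ − α₂)ΔT = P·[1/(A₁E₁) + 1/(A₂E₂)].
|α₁ − α₂|·ΔT = 10.1×10⁻⁶ × 156 = 0.001576.
1/(A₁E₁) + 1/(A₂E₂) = 1/(725×104×10³) + 1/(1050×148×10³) = 1.97×10⁻⁸ N⁻¹.
So P = 0.001576 / 1.97×10⁻⁸ = 79.99 kN.
σ_{invar} = P/A₂ = 79990/1050 = 76.18 MPa, tensile.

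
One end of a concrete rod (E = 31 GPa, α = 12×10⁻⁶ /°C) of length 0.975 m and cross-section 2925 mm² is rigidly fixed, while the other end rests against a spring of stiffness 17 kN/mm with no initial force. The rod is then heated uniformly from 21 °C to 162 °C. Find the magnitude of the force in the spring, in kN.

If the spring were absent the rod would lengthen by αΔT L = 12×10⁻⁶ × 141 × 975 = 1.65 mm.
Let P be the compressive force at the spring. The rod shortens elastically by PL/(AE) and the spring compresses by P/k; together these equal δ_free.
So P = δ_free / [L/(AE) + 1/k] = 1.65 / [ 975/(2925×31×10³) + 1/(17×10³) ].
P = 1.65 / 6.958×10⁻⁵ = 23710 N.

P ≈ 23.7 kN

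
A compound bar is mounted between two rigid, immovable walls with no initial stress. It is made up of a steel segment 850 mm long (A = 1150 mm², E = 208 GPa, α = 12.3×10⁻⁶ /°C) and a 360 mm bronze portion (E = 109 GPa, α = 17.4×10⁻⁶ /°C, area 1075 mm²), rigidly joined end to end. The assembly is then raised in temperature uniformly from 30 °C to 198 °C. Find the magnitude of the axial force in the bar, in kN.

Free thermal expansion of the whole bar: Σ αᵢΔT Lᵢ = 12.3×10⁻⁶×168×850 + 17.4×10⁻⁶×168×360 = 2.809 mm.
Since the ends are fixed, an axial force P builds up, equal in every segment, with P · Σ Lᵢ/(AᵢEᵢ) = δ_free.
The series flexibility is Σ Lᵢ/(AᵢEᵢ) = 850/(1150×208×10³) + 360/(1075×109×10³) = 6.626×10⁻⁶ mm/N.
So P = 2.809 / 6.626×10⁻⁶ = 423.9 kN, compressive.

P ≈ 424 kN (compressive)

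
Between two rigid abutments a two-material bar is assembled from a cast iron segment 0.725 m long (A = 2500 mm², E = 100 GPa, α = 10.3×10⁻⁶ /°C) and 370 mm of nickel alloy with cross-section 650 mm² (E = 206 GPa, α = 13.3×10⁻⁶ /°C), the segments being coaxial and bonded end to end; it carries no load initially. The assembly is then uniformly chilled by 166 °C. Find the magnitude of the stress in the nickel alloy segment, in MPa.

σ ≈ 559 MPa (tensile)

With the walls removed the bar would change length by δ_free = Σ αᵢΔT Lᵢ = 10.3×10⁻⁶×166×725 + 13.3×10⁻⁶×166×370 = 2.056 mm.
Since the ends are fixed, an axial force P builds up, equal in every segment, with P · Σ Lᵢ/(AᵢEᵢ) = δ_free.
Σ Lᵢ/(AᵢEᵢ) = 725/(2500×100×10³) + 370/(650×206×10³) = 5.663×10⁻⁶ mm/N.
P = 2.056 / 5.663×10⁻⁶ = 363100 N = 363.1 kN, tensile.
σ_{nickel alloy} = P / A = 363100 / 650 = 558.7 MPa.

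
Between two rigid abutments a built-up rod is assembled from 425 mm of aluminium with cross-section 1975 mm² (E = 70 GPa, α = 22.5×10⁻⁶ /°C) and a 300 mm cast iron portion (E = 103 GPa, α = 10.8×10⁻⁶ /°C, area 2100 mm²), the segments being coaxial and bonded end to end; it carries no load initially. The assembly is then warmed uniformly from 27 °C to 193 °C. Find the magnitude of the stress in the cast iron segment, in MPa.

σ ≈ 227 MPa (compressive)

With the walls removed the bar would change length by δ_free = Σ αᵢΔT Lᵢ = 22.5×10⁻⁶×166×425 + 10.8×10⁻⁶×166×300 = 2.125 mm.
The rigid supports impose zero overall length change; the single axial force P common to all segments must satisfy P Σ Lᵢ/(AᵢEᵢ) = δ_free.
Σ Lᵢ/(AᵢEᵢ) = 425/(1975×70×10³) + 300/(2100×103×10³) = 4.461×10⁻⁶ mm/N.
So P = 2.125 / 4.461×10⁻⁶ = 476.4 kN, compressive.
σ_{cast iron} = P / A = 476400 / 2100 = 226.9 MPa.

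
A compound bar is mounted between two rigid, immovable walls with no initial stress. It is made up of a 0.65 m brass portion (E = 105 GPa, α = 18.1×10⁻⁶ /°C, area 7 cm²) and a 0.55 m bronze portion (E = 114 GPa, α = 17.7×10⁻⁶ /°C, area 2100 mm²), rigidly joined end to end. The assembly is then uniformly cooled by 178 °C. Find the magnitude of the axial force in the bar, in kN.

If the supports were absent, the total length change would be Σ αᵢΔT Lᵢ = 18.1×10⁻⁶×178×650 + 17.7×10⁻⁶×178×550 = 3.827 mm.
The rigid supports impose zero overall length change; the single axial force P common to all segments must satisfy P Σ Lᵢ/(AᵢEᵢ) = δ_free.
The series flexibility is Σ Lᵢ/(AᵢEᵢ) = 650/(700×105×10³) + 550/(2100×114×10³) = 1.114×10⁻⁵ mm/N.
P = 3.827 / 1.114×10⁻⁵ = 343500 N = 343.5 kN, tensile.

P ≈ 344 kN (tensile)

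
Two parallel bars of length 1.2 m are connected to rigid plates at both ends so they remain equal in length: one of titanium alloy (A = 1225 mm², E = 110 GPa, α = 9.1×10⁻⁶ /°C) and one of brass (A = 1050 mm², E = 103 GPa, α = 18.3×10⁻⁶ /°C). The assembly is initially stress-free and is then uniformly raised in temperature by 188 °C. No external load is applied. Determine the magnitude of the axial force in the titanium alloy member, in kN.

Equilibrium of a rigid end plate with no external load gives equal and opposite internal forces ±P in the two members. Since α_{brass} > α_{titanium alloy}, heating drives the brass into compression and the titanium alloy into tension.
Setting the final lengths equal and cancelling L: (α₁ − α₂)ΔT = P/(A₁E₁) + P/(A₂E₂).
|α₁ − α₂|·ΔT = 9.2×10⁻⁶ × 188 = 0.00173.
1/(A₁E₁) + 1/(A₂E₂) = 1/(1225×110×10³) + 1/(1050×103×10³) = 1.667×10⁻⁸ N⁻¹.
P = 0.00173 / 1.667×10⁻⁸ = 103800 N = 103.8 kN.

P ≈ 104 kN (tensile in the titanium alloy)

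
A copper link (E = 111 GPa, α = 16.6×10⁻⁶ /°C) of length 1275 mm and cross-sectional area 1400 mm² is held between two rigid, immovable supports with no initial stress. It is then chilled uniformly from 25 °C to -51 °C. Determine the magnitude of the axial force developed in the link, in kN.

The ends cannot move, so σ = EαΔT = 111×10³ × 16.6×10⁻⁶ × 76 = 140 MPa.
Then P = σA = 140 × 1400 mm² = 196.1 kN, tensile.

P ≈ 196 kN (tensile)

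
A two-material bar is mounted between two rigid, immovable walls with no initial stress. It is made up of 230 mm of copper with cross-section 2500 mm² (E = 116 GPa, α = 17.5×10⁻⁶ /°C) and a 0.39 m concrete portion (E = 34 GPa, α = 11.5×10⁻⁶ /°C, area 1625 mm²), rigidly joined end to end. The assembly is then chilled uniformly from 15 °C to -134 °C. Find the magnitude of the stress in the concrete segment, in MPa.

With the walls removed the bar would change length by δ_free = Σ αᵢΔT Lᵢ = 17.5×10⁻⁶×149×230 + 11.5×10⁻⁶×149×390 = 1.268 mm.
The rigid supports impose zero overall length change; the single axial force P common to all segments must satisfy P Σ Lᵢ/(AᵢEᵢ) = δ_free.
Σ Lᵢ/(AᵢEᵢ) = 230/(2500×116×10³) + 390/(1625×34×10³) = 7.852×10⁻⁶ mm/N.
P = 1.268 / 7.852×10⁻⁶ = 161500 N = 161.5 kN, tensile.
σ_{concrete} = P / A = 161500 / 1625 = 99.38 MPa.

σ ≈ 99.4 MPa (tensile)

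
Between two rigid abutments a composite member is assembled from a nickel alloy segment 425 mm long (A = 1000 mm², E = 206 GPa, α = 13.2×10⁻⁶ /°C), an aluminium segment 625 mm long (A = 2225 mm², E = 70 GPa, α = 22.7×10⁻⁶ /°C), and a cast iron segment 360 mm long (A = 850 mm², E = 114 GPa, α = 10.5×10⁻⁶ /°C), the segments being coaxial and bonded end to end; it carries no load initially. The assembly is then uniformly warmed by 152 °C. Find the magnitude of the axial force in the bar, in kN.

Free thermal expansion of the whole bar: Σ αᵢΔT Lᵢ = 13.2×10⁻⁶×152×425 + 22.7×10⁻⁶×152×625 + 10.5×10⁻⁶×152×360 = 3.584 mm.
Since the ends are fixed, an axial force P builds up, equal in every segment, with P · Σ Lᵢ/(AᵢEᵢ) = δ_free.
The series flexibility is Σ Lᵢ/(AᵢEᵢ) = 425/(1000×206×10³) + 625/(2225×70×10³) + 360/(850×114×10³) = 9.791×10⁻⁶ mm/N.
So P = 3.584 / 9.791×10⁻⁶ = 366 kN, compressive.

P ≈ 366 kN (compressive)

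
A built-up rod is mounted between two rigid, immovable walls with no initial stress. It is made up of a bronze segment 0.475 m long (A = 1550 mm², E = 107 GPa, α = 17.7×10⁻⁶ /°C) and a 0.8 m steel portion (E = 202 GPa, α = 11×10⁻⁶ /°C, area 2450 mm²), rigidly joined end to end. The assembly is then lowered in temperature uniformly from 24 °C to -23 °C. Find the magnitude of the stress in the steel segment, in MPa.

Free thermal contraction of the whole bar: Σ αᵢΔT Lᵢ = 17.7×10⁻⁶×47×475 + 11×10⁻⁶×47×800 = 0.8088 mm.
The walls prevent any net length change, so an axial force P (same in every segment) develops. Compatibility: P · Σ Lᵢ/(AᵢEᵢ) = δ_free.
The series flexibility is Σ Lᵢ/(AᵢEᵢ) = 475/(1550×107×10³) + 800/(2450×202×10³) = 4.481×10⁻⁶ mm/N.
So P = 0.8088 / 4.481×10⁻⁶ = 180.5 kN, tensile.
σ_{steel} = P / A = 180500 / 2450 = 73.68 MPa.

σ ≈ 73.7 MPa (tensile)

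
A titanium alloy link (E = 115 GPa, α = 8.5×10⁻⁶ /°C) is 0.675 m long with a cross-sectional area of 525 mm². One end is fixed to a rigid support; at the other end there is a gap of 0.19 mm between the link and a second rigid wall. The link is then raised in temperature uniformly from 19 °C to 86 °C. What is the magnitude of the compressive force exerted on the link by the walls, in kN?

If the wall were absent the link would grow by αΔT L = 8.5×10⁻⁶ × 67 × 675 = 0.3844 mm.
The gap closes (δ_free > 0.19 mm) and the wall then resists a further 0.3844 − 0.19 = 0.1944 mm of expansion.
That suppressed elongation corresponds to σ = E·Δ/L = 115×10³ × 0.1944/675 = 33.12 MPa.
P = σA = 33.12 × 525 = 17.39 kN.

P ≈ 17.4 kN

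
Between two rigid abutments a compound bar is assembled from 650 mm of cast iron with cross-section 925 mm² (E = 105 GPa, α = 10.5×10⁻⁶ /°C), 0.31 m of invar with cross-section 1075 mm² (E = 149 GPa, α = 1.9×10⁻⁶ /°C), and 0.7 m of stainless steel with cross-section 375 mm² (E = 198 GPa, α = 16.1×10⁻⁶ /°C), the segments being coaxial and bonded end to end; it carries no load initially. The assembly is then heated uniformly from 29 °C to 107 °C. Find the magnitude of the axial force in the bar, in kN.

Free thermal expansion of the whole bar: Σ αᵢΔT Lᵢ = 10.5×10⁻⁶×78×650 + 1.9×10⁻⁶×78×310 + 16.1×10⁻⁶×78×700 = 1.457 mm.
The walls prevent any net length change, so an axial force P (same in every segment) develops. Compatibility: P · Σ Lᵢ/(AᵢEᵢ) = δ_free.
Σ Lᵢ/(AᵢEᵢ) = 650/(925×105×10³) + 310/(1075×149×10³) + 700/(375×198×10³) = 1.806×10⁻⁵ mm/N.
Hence P = δ_free / Σ(L/AE) = 1.457/1.806×10⁻⁵ = 80.72 kN (compressive).

P ≈ 80.7 kN (compressive)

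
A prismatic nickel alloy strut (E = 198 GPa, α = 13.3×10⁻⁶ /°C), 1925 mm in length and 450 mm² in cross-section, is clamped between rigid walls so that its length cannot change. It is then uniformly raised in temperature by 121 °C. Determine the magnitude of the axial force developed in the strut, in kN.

P ≈ 143 kN (compressive)

The ends cannot move, so σ = EαΔT = 198×10³ × 13.3×10⁻⁶ × 121 = 318.6 MPa.
Axial force P = σA = 318.6 × 450 = 143400 N = 143.4 kN, compressive.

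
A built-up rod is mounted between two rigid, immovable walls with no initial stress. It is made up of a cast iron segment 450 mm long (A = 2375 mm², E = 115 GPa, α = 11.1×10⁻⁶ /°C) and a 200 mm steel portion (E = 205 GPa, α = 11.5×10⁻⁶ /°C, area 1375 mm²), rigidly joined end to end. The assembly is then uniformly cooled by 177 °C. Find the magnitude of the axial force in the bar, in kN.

P ≈ 548 kN (tensile)

With the walls removed the bar would change length by δ_free = Σ αᵢΔT Lᵢ = 11.1×10⁻⁶×177×450 + 11.5×10⁻⁶×177×200 = 1.291 mm.
Since the ends are fixed, an axial force P builds up, equal in every segment, with P · Σ Lᵢ/(AᵢEᵢ) = δ_free.
Σ Lᵢ/(AᵢEᵢ) = 450/(2375×115×10³) + 200/(1375×205×10³) = 2.357×10⁻⁶ mm/N.
So P = 1.291 / 2.357×10⁻⁶ = 547.8 kN, tensile.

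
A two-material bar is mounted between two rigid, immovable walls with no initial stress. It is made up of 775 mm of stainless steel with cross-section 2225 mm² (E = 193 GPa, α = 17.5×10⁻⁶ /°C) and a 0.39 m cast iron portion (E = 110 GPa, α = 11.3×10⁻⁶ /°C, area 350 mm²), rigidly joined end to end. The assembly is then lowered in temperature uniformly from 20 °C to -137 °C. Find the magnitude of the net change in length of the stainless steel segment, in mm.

Free thermal contraction of the whole bar: Σ αᵢΔT Lᵢ = 17.5×10⁻⁶×157×775 + 11.3×10⁻⁶×157×390 = 2.821 mm.
The rigid supports impose zero overall length change; the single axial force P common to all segments must satisfy P Σ Lᵢ/(AᵢEᵢ) = δ_free.
Σ Lᵢ/(AᵢEᵢ) = 775/(2225×193×10³) + 390/(350×110×10³) = 1.193×10⁻⁵ mm/N.
P = 2.821 / 1.193×10⁻⁵ = 236400 N = 236.4 kN, tensile.
For the stainless steel segment, free thermal change = 17.5×10⁻⁶×157×775 = 2.129 mm and elastic change from P = 236400×775/(2225×193×10³) = 0.4266 mm; these oppose, so the net change is 1.7 mm (segment shortens).

|ΔL| ≈ 1.7 mm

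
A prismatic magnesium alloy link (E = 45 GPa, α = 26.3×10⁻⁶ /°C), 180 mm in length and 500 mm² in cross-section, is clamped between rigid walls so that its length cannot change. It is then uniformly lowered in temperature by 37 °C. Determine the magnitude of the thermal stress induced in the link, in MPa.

σ ≈ 43.8 MPa (tensile)

The supports are rigid, so the total axial strain is zero. The restrained thermal strain is ε = αΔT = 26.3×10⁻⁶ × 37 = 973.1×10⁻⁶.
Hence σ = E·αΔT = 45×10³ × 973.1×10⁻⁶ = 43.79 MPa, tensile.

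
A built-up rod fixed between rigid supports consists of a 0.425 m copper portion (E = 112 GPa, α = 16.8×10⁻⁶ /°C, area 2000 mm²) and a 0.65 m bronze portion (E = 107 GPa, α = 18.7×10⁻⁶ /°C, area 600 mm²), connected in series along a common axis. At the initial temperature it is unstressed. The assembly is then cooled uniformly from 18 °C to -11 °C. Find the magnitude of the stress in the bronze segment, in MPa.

If the supports were absent, the total length change would be Σ αᵢΔT Lᵢ = 16.8×10⁻⁶×29×425 + 18.7×10⁻⁶×29×650 = 0.5596 mm.
The rigid supports impose zero overall length change; the single axial force P common to all segments must satisfy P Σ Lᵢ/(AᵢEᵢ) = δ_free.
Σ Lᵢ/(AᵢEᵢ) = 425/(2000×112×10³) + 650/(600×107×10³) = 1.202×10⁻⁵ mm/N.
P = 0.5596 / 1.202×10⁻⁵ = 46540 N = 46.54 kN, tensile.
σ_{bronze} = P / A = 46540 / 600 = 77.57 MPa.

σ ≈ 77.6 MPa (tensile)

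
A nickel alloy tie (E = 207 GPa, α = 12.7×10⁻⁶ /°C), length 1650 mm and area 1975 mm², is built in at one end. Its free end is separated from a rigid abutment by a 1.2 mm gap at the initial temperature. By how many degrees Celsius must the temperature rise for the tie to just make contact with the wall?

ΔT ≈ 57.3 °C

The gap closes when αΔT L = 1.2 mm, since the tie is still unstressed at that instant.
So ΔT = g/(αL) = 1.2/(12.7×10⁻⁶ × 1650) = 57.27 °C.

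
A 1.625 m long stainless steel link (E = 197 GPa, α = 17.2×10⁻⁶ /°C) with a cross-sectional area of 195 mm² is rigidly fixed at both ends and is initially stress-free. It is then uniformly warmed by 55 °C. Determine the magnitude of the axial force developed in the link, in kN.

Full restraint means ε = 0, so the stress is σ = EαΔT = 197×10³ × 17.2×10⁻⁶ × 55 = 186.4 MPa.
Then P = σA = 186.4 × 195 mm² = 36.34 kN, compressive.

P ≈ 36.3 kN (compressive)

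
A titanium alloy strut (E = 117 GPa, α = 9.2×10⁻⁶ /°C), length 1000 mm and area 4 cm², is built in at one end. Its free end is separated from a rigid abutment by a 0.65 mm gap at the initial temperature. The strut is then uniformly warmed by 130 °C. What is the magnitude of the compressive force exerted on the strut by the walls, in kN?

P ≈ 25.6 kN

Unrestrained expansion: δ_free = αΔT L = 9.2×10⁻⁶ × 130 × 1000 = 1.196 mm.
The gap closes (δ_free > 0.65 mm) and the wall then resists a further 1.196 − 0.65 = 0.546 mm of expansion.
That suppressed elongation corresponds to σ = E·Δ/L = 117×10³ × 0.546/1000 = 63.88 MPa.
Force on the wall = σA = 63.88 × 400 mm² = 25.55 kN.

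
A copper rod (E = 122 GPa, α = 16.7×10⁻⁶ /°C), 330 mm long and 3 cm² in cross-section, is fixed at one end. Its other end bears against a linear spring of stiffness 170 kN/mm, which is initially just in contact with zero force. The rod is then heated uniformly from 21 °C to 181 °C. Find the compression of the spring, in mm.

δ ≈ 0.348 mm

If the spring were absent the rod would lengthen by αΔT L = 16.7×10⁻⁶ × 160 × 330 = 0.8818 mm.
Let P be the compressive force at the spring. The rod shortens elastically by PL/(AE) and the spring compresses by P/k; together these equal δ_free.
P [ L/(AE) + 1/k ] = δ_free → P [ 330/(300×122×10³) + 1/(170×10³) ] = 0.8818.
P = 0.8818 / 1.49×10⁻⁵ = 59180 N.
Spring compression = P/k = 59180/(170×10³) = 0.3481 mm.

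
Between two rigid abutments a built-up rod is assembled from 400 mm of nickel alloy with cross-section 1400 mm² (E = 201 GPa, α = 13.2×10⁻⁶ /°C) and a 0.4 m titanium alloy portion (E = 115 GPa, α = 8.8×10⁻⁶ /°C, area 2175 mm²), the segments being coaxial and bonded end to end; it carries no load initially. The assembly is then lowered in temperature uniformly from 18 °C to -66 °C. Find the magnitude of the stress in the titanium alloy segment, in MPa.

σ ≈ 113 MPa (tensile)

If the supports were absent, the total length change would be Σ αᵢΔT Lᵢ = 13.2×10⁻⁶×84×400 + 8.8×10⁻⁶×84×400 = 0.7392 mm.
The walls prevent any net length change, so an axial force P (same in every segment) develops. Compatibility: P · Σ Lᵢ/(AᵢEᵢ) = δ_free.
The series flexibility is Σ Lᵢ/(AᵢEᵢ) = 400/(1400×201×10³) + 400/(2175×115×10³) = 3.021×10⁻⁶ mm/N.
P = 0.7392 / 3.021×10⁻⁶ = 244700 N = 244.7 kN, tensile.
σ_{titanium alloy} = P / A = 244700 / 2175 = 112.5 MPa.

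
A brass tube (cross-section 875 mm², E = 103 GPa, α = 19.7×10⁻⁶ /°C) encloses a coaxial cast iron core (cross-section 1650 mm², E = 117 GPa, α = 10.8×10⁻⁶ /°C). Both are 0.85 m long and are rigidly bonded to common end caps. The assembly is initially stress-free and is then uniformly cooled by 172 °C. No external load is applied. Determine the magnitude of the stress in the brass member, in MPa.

Equilibrium of a rigid end plate with no external load gives equal and opposite internal forces ±P in the two members. Since α_{brass} > α_{cast iron}, cooling drives the brass into tension and the cast iron into compression.
Equating the net (thermal + elastic) strains gives |α₁ − α₂|·ΔT = P·[1/(A₁E₁) + 1/(A₂E₂)].
|α₁ − α₂|·ΔT = 8.9×10⁻⁶ × 172 = 0.001531.
1/(A₁E₁) + 1/(A₂E₂) = 1/(875×103×10³) + 1/(1650×117×10³) = 1.628×10⁻⁸ N⁻¹.
So P = 0.001531 / 1.628×10⁻⁸ = 94.05 kN.
σ_{brass} = P/A₁ = 94050/875 = 107.5 MPa, tensile.

σ ≈ 107 MPa (tensile)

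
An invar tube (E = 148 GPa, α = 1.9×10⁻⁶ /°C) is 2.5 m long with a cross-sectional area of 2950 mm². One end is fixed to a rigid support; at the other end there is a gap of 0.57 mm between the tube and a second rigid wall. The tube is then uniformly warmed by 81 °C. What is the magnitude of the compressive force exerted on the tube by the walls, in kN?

P ≈ 0 kN

If the wall were absent the tube would grow by αΔT L = 1.9×10⁻⁶ × 81 × 2500 = 0.3847 mm.
Since δ_free = 0.385 mm is less than the 0.57 mm gap, the tube never touches the wall. No axial force develops.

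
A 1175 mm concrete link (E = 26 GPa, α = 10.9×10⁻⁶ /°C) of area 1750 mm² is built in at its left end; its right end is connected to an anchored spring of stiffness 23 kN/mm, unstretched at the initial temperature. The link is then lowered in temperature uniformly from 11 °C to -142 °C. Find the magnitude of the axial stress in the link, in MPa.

Free thermal contraction: δ_free = αΔT L = 10.9×10⁻⁶ × 153 × 1175 = 1.96 mm.
Let P be the tensile force in the spring. The link extends elastically by PL/(AE) and the spring stretches by P/k; together these equal δ_free.
So P = δ_free / [L/(AE) + 1/k] = 1.96 / [ 1175/(1750×26×10³) + 1/(23×10³) ].
P = 1.96 / 6.93×10⁻⁵ = 28280 N.
σ = P/A = 28280/1750 = 16.16 MPa.

σ ≈ 16.2 MPa (tensile)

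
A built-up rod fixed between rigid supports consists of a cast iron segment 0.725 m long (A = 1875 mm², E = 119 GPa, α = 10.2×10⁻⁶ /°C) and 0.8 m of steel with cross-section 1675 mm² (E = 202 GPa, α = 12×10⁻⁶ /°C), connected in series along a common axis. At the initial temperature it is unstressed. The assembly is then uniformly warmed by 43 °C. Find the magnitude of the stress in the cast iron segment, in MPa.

With the walls removed the bar would change length by δ_free = Σ αᵢΔT Lᵢ = 10.2×10⁻⁶×43×725 + 12×10⁻⁶×43×800 = 0.7308 mm.
Since the ends are fixed, an axial force P builds up, equal in every segment, with P · Σ Lᵢ/(AᵢEᵢ) = δ_free.
The series flexibility is Σ Lᵢ/(AᵢEᵢ) = 725/(1875×119×10³) + 800/(1675×202×10³) = 5.614×10⁻⁶ mm/N.
So P = 0.7308 / 5.614×10⁻⁶ = 130.2 kN, compressive.
σ_{cast iron} = P / A = 130200 / 1875 = 69.43 MPa.

σ ≈ 69.4 MPa (compressive)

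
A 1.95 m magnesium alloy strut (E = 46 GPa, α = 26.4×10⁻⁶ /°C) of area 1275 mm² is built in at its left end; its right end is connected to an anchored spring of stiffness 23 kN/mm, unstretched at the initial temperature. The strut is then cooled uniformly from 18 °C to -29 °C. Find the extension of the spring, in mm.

If the spring were absent the strut would shorten by αΔT L = 26.4×10⁻⁶ × 47 × 1950 = 2.42 mm.
Let P be the tensile force in the spring. The strut extends elastically by PL/(AE) and the spring stretches by P/k; together these equal δ_free.
So P = δ_free / [L/(AE) + 1/k] = 2.42 / [ 1950/(1275×46×10³) + 1/(23×10³) ].
P = 2.42 / 7.673×10⁻⁵ = 31530 N.
Spring extension = P/k = 31530/(23×10³) = 1.371 mm.

δ ≈ 1.37 mm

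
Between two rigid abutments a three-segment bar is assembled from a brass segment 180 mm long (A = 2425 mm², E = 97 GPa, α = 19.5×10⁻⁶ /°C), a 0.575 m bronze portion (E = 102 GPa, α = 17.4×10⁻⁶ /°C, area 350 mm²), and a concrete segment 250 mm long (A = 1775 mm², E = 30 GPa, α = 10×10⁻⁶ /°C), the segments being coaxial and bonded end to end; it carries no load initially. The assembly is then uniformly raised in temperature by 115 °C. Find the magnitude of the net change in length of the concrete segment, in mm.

|ΔL| ≈ 0.113 mm

With the walls removed the bar would change length by δ_free = Σ αᵢΔT Lᵢ = 19.5×10⁻⁶×115×180 + 17.4×10⁻⁶×115×575 + 10×10⁻⁶×115×250 = 1.842 mm.
The walls prevent any net length change, so an axial force P (same in every segment) develops. Compatibility: P · Σ Lᵢ/(AᵢEᵢ) = δ_free.
Σ Lᵢ/(AᵢEᵢ) = 180/(2425×97×10³) + 575/(350×102×10³) + 250/(1775×30×10³) = 2.157×10⁻⁵ mm/N.
So P = 1.842 / 2.157×10⁻⁵ = 85.4 kN, compressive.
For the concrete segment, free thermal change = 10×10⁻⁶×115×250 = 0.2875 mm and elastic change from P = 85400×250/(1775×30×10³) = 0.4009 mm; these oppose, so the net change is 0.113 mm (segment shortens).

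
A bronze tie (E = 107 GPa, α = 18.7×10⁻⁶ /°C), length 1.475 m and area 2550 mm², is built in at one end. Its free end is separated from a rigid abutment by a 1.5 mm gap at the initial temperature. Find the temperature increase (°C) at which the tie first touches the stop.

Contact occurs when the free expansion equals the gap: αΔT L = 1.5 mm.
ΔT = 1.5 / (18.7×10⁻⁶ × 1475) = 54.38 °C.

ΔT ≈ 54.4 °C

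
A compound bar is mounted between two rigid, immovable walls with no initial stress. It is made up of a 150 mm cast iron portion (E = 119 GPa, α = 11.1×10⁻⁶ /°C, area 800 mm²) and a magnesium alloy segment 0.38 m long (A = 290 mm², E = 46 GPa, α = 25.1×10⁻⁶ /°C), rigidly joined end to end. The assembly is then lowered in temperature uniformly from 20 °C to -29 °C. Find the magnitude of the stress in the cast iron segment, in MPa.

σ ≈ 22.8 MPa (tensile)

With the walls removed the bar would change length by δ_free = Σ αᵢΔT Lᵢ = 11.1×10⁻⁶×49×150 + 25.1×10⁻⁶×49×380 = 0.5489 mm.
Since the ends are fixed, an axial force P builds up, equal in every segment, with P · Σ Lᵢ/(AᵢEᵢ) = δ_free.
Σ Lᵢ/(AᵢEᵢ) = 150/(800×119×10³) + 380/(290×46×10³) = 3.006×10⁻⁵ mm/N.
So P = 0.5489 / 3.006×10⁻⁵ = 18.26 kN, tensile.
σ_{cast iron} = P / A = 18260 / 800 = 22.83 MPa.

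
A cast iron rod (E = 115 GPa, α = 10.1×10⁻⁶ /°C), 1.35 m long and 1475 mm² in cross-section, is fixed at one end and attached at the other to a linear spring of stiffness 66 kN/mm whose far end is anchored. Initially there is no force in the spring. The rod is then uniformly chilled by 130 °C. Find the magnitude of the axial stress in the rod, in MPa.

If the spring were absent the rod would shorten by αΔT L = 10.1×10⁻⁶ × 130 × 1350 = 1.773 mm.
With a force P in the spring, the elastic change of the rod is PL/(AE) and that of the spring is P/k; compatibility requires their sum to equal δ_free.
So P = δ_free / [L/(AE) + 1/k] = 1.773 / [ 1350/(1475×115×10³) + 1/(66×10³) ].
P = 1.773 / 2.311×10⁻⁵ = 76700 N.
σ = P/A = 76700/1475 = 52 MPa.

σ ≈ 52 MPa (tensile)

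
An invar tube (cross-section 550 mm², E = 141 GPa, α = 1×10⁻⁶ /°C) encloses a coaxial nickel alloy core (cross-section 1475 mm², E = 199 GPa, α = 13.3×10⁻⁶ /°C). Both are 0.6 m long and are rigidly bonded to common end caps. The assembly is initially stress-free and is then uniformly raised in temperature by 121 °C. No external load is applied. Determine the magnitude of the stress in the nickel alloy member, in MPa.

σ ≈ 61.9 MPa (compressive)

Both members must finish at the same length. With the larger α, the nickel alloy tends to over-expand; the plates restrain it, putting the nickel alloy in compression and the invar in tension. With no external load the two internal forces are equal and opposite, magnitude P.
Setting the final lengths equal and cancelling L: (α₁ − α₂)ΔT = P/(A₁E₁) + P/(A₂E₂).
|α₁ − α₂|·ΔT = 12.3×10⁻⁶ × 121 = 0.001488.
1/(A₁E₁) + 1/(A₂E₂) = 1/(550×141×10³) + 1/(1475×199×10³) = 1.63×10⁻⁸ N⁻¹.
P = 0.001488 / 1.63×10⁻⁸ = 91300 N = 91.3 kN.
σ_{nickel alloy} = P/A₂ = 91300/1475 = 61.9 MPa, compressive.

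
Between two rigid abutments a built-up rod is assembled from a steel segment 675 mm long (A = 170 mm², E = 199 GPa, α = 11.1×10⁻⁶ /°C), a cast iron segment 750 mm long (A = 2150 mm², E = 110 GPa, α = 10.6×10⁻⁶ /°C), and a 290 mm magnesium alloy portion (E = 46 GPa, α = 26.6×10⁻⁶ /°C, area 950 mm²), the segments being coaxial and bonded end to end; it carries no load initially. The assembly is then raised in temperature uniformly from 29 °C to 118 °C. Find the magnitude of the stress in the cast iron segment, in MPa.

σ ≈ 32.2 MPa (compressive)

With the walls removed the bar would change length by δ_free = Σ αᵢΔT Lᵢ = 11.1×10⁻⁶×89×675 + 10.6×10⁻⁶×89×750 + 26.6×10⁻⁶×89×290 = 2.061 mm.
The walls prevent any net length change, so an axial force P (same in every segment) develops. Compatibility: P · Σ Lᵢ/(AᵢEᵢ) = δ_free.
Σ Lᵢ/(AᵢEᵢ) = 675/(170×199×10³) + 750/(2150×110×10³) + 290/(950×46×10³) = 2.976×10⁻⁵ mm/N.
So P = 2.061 / 2.976×10⁻⁵ = 69.25 kN, compressive.
σ_{cast iron} = P / A = 69250 / 2150 = 32.21 MPa.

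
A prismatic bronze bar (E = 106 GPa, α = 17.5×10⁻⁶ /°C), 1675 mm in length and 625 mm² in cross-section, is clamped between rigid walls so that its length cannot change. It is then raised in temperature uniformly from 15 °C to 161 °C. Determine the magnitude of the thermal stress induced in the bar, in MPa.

σ ≈ 271 MPa (compressive)

With length fixed, the mechanical strain must cancel the thermal strain αΔT = 17.5×10⁻⁶ × 146 = 2555×10⁻⁶.
Hence σ = E·αΔT = 106×10³ × 2555×10⁻⁶ = 270.8 MPa, compressive.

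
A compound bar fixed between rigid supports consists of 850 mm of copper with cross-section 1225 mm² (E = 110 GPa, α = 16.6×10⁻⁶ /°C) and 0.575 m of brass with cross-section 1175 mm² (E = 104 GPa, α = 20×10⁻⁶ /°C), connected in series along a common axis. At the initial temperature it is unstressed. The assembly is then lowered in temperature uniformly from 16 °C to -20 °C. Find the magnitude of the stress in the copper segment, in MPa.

Free thermal contraction of the whole bar: Σ αᵢΔT Lᵢ = 16.6×10⁻⁶×36×850 + 20×10⁻⁶×36×575 = 0.922 mm.
Since the ends are fixed, an axial force P builds up, equal in every segment, with P · Σ Lᵢ/(AᵢEᵢ) = δ_free.
Σ Lᵢ/(AᵢEᵢ) = 850/(1225×110×10³) + 575/(1175×104×10³) = 1.101×10⁻⁵ mm/N.
P = 0.922 / 1.101×10⁻⁵ = 83710 N = 83.71 kN, tensile.
σ_{copper} = P / A = 83710 / 1225 = 68.34 MPa.

σ ≈ 68.3 MPa (tensile)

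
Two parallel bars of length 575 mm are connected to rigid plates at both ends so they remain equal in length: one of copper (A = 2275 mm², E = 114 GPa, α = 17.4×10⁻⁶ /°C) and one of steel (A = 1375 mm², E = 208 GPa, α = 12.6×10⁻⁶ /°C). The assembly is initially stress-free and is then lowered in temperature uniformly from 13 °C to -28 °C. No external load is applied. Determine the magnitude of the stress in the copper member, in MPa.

Equilibrium of a rigid end plate with no external load gives equal and opposite internal forces ±P in the two members. Since α_{copper} > α_{steel}, cooling drives the copper into tension and the steel into compression.
Compatibility of the two members (thermal + elastic change equal): (α₁ − α₂)ΔT = P·[1/(A₁E₁) + 1/(A₂E₂)].
|α₁ − α₂|·ΔT = 4.8×10⁻⁶ × 41 = 0.0001968.
1/(A₁E₁) + 1/(A₂E₂) = 1/(2275×114×10³) + 1/(1375×208×10³) = 7.352×10⁻⁹ N⁻¹.
P = 0.0001968 / 7.352×10⁻⁹ = 26770 N = 26.77 kN.
σ_{copper} = P/A₁ = 26770/2275 = 11.77 MPa, tensile.

σ ≈ 11.8 MPa (tensile)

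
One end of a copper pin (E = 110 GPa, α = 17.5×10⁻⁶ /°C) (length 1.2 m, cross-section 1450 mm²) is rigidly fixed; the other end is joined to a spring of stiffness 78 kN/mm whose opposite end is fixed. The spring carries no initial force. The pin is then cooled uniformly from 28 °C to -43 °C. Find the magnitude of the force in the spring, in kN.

Free thermal contraction: δ_free = αΔT L = 17.5×10⁻⁶ × 71 × 1200 = 1.491 mm.
With a force P in the spring, the elastic change of the pin is PL/(AE) and that of the spring is P/k; compatibility requires their sum to equal δ_free.
P [ L/(AE) + 1/k ] = δ_free → P [ 1200/(1450×110×10³) + 1/(78×10³) ] = 1.491.
P = 1.491 / 2.034×10⁻⁵ = 73290 N.

P ≈ 73.3 kN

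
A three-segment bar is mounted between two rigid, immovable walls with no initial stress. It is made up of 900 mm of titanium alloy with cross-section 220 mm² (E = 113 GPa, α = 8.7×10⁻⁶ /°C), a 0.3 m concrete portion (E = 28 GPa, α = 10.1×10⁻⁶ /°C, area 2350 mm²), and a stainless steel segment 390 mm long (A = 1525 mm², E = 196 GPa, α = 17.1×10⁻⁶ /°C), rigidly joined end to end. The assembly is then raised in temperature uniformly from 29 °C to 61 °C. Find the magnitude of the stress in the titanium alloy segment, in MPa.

If the supports were absent, the total length change would be Σ αᵢΔT Lᵢ = 8.7×10⁻⁶×32×900 + 10.1×10⁻⁶×32×300 + 17.1×10⁻⁶×32×390 = 0.5609 mm.
The walls prevent any net length change, so an axial force P (same in every segment) develops. Compatibility: P · Σ Lᵢ/(AᵢEᵢ) = δ_free.
Σ Lᵢ/(AᵢEᵢ) = 900/(220×113×10³) + 300/(2350×28×10³) + 390/(1525×196×10³) = 4.207×10⁻⁵ mm/N.
So P = 0.5609 / 4.207×10⁻⁵ = 13.33 kN, compressive.
σ_{titanium alloy} = P / A = 13330 / 220 = 60.61 MPa.

σ ≈ 60.6 MPa (compressive)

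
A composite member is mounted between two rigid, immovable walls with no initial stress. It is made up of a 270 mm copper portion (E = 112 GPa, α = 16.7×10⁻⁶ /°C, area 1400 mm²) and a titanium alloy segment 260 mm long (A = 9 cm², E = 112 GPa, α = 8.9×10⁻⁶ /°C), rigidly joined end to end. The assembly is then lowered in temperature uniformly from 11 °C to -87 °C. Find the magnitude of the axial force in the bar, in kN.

P ≈ 155 kN (tensile)

With the walls removed the bar would change length by δ_free = Σ αᵢΔT Lᵢ = 16.7×10⁻⁶×98×270 + 8.9×10⁻⁶×98×260 = 0.6687 mm.
Since the ends are fixed, an axial force P builds up, equal in every segment, with P · Σ Lᵢ/(AᵢEᵢ) = δ_free.
The series flexibility is Σ Lᵢ/(AᵢEᵢ) = 270/(1400×112×10³) + 260/(900×112×10³) = 4.301×10⁻⁶ mm/N.
Hence P = δ_free / Σ(L/AE) = 0.6687/4.301×10⁻⁶ = 155.5 kN (tensile).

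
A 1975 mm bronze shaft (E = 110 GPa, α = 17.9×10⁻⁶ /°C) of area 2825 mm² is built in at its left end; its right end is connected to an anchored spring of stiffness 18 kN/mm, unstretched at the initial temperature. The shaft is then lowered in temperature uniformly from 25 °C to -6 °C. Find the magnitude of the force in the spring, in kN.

The unrestrained thermal change is αΔT L = 17.9×10⁻⁶ × 31 × 1975 = 1.096 mm.
With a force P in the spring, the elastic change of the shaft is PL/(AE) and that of the spring is P/k; compatibility requires their sum to equal δ_free.
So P = δ_free / [L/(AE) + 1/k] = 1.096 / [ 1975/(2825×110×10³) + 1/(18×10³) ].
P = 1.096 / 6.191×10⁻⁵ = 17700 N.

P ≈ 17.7 kN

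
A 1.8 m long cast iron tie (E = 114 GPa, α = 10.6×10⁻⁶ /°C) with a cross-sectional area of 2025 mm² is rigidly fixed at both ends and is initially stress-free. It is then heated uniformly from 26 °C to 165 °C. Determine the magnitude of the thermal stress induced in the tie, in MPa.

σ ≈ 168 MPa (compressive)

With length fixed, the mechanical strain must cancel the thermal strain αΔT = 10.6×10⁻⁶ × 139 = 1473.4×10⁻⁶.
Hence σ = E·αΔT = 114×10³ × 1473.4×10⁻⁶ = 168 MPa, compressive.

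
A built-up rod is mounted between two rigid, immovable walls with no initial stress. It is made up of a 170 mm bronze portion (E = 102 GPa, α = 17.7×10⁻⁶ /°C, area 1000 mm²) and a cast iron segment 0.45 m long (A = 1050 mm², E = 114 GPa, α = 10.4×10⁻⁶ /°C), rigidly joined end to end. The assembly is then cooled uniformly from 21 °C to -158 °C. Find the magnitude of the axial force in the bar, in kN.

P ≈ 254 kN (tensile)

If the supports were absent, the total length change would be Σ αᵢΔT Lᵢ = 17.7×10⁻⁶×179×170 + 10.4×10⁻⁶×179×450 = 1.376 mm.
Since the ends are fixed, an axial force P builds up, equal in every segment, with P · Σ Lᵢ/(AᵢEᵢ) = δ_free.
The series flexibility is Σ Lᵢ/(AᵢEᵢ) = 170/(1000×102×10³) + 450/(1050×114×10³) = 5.426×10⁻⁶ mm/N.
Hence P = δ_free / Σ(L/AE) = 1.376/5.426×10⁻⁶ = 253.7 kN (tensile).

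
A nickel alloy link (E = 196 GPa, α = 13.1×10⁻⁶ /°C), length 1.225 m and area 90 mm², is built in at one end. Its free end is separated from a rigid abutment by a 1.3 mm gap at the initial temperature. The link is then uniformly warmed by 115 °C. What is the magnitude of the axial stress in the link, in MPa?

Unrestrained expansion: δ_free = αΔT L = 13.1×10⁻⁶ × 115 × 1225 = 1.845 mm.
After closing the 1.3 mm clearance, 1.845 − 1.3 = 0.5455 mm of expansion remains to be suppressed by the wall.
Compatibility: PL/(AE) = 0.5455 mm, so σ = P/A = E × (0.5455/1225) = 87.27 MPa.

σ ≈ 87.3 MPa (compressive)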